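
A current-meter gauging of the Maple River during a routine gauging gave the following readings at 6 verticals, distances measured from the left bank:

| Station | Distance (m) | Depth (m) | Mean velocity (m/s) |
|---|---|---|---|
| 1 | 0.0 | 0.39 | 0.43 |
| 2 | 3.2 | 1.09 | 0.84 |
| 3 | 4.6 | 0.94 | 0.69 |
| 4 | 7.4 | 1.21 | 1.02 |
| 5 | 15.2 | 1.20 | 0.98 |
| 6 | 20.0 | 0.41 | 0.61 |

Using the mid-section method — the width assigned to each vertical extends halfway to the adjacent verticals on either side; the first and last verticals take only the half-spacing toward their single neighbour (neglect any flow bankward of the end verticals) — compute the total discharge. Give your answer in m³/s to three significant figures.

18.3 m³/s

w_1 = (3.2 − 0.0)/2 = 1.6 m; q_1 = 0.43 × 0.39 × 1.6 = 0.2683 m³/s
w_2 = (4.6 − 0.0)/2 = 2.3 m; q_2 = 0.84 × 1.09 × 2.3 = 2.106 m³/s
w_3 = (7.4 − 3.2)/2 = 2.1 m; q_3 = 0.69 × 0.94 × 2.1 = 1.362 m³/s
w_4 = (15.2 − 4.6)/2 = 5.3 m; q_4 = 1.02 × 1.21 × 5.3 = 6.541 m³/s
w_5 = (20.0 − 7.4)/2 = 6.3 m; q_5 = 0.98 × 1.20 × 6.3 = 7.409 m³/s
w_6 = (20.0 − 15.2)/2 = 2.4 m; q_6 = 0.61 × 0.41 × 2.4 = 0.6002 m³/s
Q = Σ qᵢ = 18.29 m³/s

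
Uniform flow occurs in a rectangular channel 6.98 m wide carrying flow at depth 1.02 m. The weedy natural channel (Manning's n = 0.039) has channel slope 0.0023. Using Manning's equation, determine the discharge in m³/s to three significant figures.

A = b·y = 6.98 × 1.02 = 7.120 m²
P = b + 2y = 6.98 + 2×1.02 = 9.020 m
R = A/P = 7.120/9.020 = 0.7893 m
Q = (1/n)·A·R^(2/3)·S^(1/2) = (1/0.039) × 7.120 × 0.7893^(2/3) × 0.0023^(1/2) = 7.477 m³/s

7.48 m³/s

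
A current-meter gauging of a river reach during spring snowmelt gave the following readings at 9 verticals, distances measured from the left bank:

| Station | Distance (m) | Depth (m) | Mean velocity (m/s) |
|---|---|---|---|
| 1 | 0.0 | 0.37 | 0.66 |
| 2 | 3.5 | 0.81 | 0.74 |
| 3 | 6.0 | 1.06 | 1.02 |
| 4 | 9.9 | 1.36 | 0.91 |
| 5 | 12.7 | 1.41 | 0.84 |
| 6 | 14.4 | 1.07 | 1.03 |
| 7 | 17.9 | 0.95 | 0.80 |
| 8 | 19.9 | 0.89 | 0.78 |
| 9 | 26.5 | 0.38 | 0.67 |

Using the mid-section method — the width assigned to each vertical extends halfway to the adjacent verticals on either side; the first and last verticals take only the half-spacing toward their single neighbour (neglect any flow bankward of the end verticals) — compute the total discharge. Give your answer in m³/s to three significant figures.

21.3 m³/s

w_1 = (3.5 − 0.0)/2 = 1.75 m; q_1 = 0.66 × 0.37 × 1.75 = 0.4274 m³/s
w_2 = (6.0 − 0.0)/2 = 3 m; q_2 = 0.74 × 0.81 × 3 = 1.798 m³/s
w_3 = (9.9 − 3.5)/2 = 3.2 m; q_3 = 1.02 × 1.06 × 3.2 = 3.460 m³/s
w_4 = (12.7 − 6.0)/2 = 3.35 m; q_4 = 0.91 × 1.36 × 3.35 = 4.146 m³/s
w_5 = (14.4 − 9.9)/2 = 2.25 m; q_5 = 0.84 × 1.41 × 2.25 = 2.665 m³/s
w_6 = (17.9 − 12.7)/2 = 2.6 m; q_6 = 1.03 × 1.07 × 2.6 = 2.865 m³/s
w_7 = (19.9 − 14.4)/2 = 2.75 m; q_7 = 0.80 × 0.95 × 2.75 = 2.090 m³/s
w_8 = (26.5 − 17.9)/2 = 4.3 m; q_8 = 0.78 × 0.89 × 4.3 = 2.985 m³/s
w_9 = (26.5 − 19.9)/2 = 3.3 m; q_9 = 0.67 × 0.38 × 3.3 = 0.8402 m³/s
Q = Σ qᵢ = 21.28 m³/s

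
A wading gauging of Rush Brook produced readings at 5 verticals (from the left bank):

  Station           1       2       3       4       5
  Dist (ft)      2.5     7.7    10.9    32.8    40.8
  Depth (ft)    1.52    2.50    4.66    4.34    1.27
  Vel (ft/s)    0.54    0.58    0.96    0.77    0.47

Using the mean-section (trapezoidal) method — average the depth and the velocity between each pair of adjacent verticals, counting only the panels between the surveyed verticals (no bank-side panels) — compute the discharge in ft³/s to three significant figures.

114 ft³/s

Panel 1-2: Δb = 5.2 ft, d̄ = (1.52+2.50)/2 = 2.01, v̄ = (0.54+0.58)/2 = 0.56 → q = 5.2×2.01×0.56 = 5.853 ft³/s
Panel 2-3: Δb = 3.2 ft, d̄ = (2.50+4.66)/2 = 3.58, v̄ = (0.58+0.96)/2 = 0.77 → q = 3.2×3.58×0.77 = 8.821 ft³/s
Panel 3-4: Δb = 21.9 ft, d̄ = (4.66+4.34)/2 = 4.5, v̄ = (0.96+0.77)/2 = 0.865 → q = 21.9×4.5×0.865 = 85.25 ft³/s
Panel 4-5: Δb = 8 ft, d̄ = (4.34+1.27)/2 = 2.805, v̄ = (0.77+0.47)/2 = 0.62 → q = 8×2.805×0.62 = 13.91 ft³/s
Q = Σ q = 113.8 ft³/s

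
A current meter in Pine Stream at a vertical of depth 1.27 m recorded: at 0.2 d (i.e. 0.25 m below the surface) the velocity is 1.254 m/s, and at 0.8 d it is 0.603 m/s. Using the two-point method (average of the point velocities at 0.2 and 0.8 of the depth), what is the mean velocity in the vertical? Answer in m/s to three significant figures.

v̄ = (1.254 + 0.603) / 2 = 0.9285 m/s

0.929 m/s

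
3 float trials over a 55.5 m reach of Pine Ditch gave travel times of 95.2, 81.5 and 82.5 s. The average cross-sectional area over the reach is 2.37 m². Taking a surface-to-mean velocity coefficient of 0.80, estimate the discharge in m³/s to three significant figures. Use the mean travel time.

t̄ = (95.2 + 81.5 + 82.5) / 3 = 86.4 s
v_surface = L / t̄ = 55.5 / 86.4 = 0.6424 m/s
v_mean = 0.80 × 0.6424 = 0.5139 m/s
Q = A × v_mean = 2.37 × 0.5139 = 1.218 m³/s

1.22 m³/s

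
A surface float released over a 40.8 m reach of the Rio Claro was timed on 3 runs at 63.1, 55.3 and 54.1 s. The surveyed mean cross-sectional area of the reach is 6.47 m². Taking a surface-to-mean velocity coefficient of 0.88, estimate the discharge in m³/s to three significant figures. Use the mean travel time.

4.04 m³/s

t̄ = (63.1 + 55.3 + 54.1) / 3 = 57.5 s
v_surface = L / t̄ = 40.8 / 57.5 = 0.7096 m/s
v_mean = 0.88 × 0.7096 = 0.6244 m/s
Q = A × v_mean = 6.47 × 0.6244 = 4.040 m³/s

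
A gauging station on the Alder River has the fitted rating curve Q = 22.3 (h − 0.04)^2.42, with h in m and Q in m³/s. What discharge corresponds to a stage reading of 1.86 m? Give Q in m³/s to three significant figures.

95.0 m³/s

Q = 22.3 × (1.86 − 0.04)^2.42 = 22.3 × 1.82^2.42 = 94.99 m³/s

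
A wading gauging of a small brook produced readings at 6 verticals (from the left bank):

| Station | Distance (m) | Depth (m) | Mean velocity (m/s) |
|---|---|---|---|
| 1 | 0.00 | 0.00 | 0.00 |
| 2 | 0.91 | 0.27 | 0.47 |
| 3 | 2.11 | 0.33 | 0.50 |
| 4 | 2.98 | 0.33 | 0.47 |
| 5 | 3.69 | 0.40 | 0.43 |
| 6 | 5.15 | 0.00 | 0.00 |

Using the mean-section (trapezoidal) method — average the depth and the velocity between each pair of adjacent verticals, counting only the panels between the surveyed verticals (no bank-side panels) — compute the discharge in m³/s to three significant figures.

0.522 m³/s

Panel 1-2: Δb = 0.91 m, d̄ = (0.00+0.27)/2 = 0.135, v̄ = (0.00+0.47)/2 = 0.235 → q = 0.91×0.135×0.235 = 0.02887 m³/s
Panel 2-3: Δb = 1.2 m, d̄ = (0.27+0.33)/2 = 0.3, v̄ = (0.47+0.50)/2 = 0.485 → q = 1.2×0.3×0.485 = 0.1746 m³/s
Panel 3-4: Δb = 0.87 m, d̄ = (0.33+0.33)/2 = 0.33, v̄ = (0.50+0.47)/2 = 0.485 → q = 0.87×0.33×0.485 = 0.1392 m³/s
Panel 4-5: Δb = 0.71 m, d̄ = (0.33+0.40)/2 = 0.365, v̄ = (0.47+0.43)/2 = 0.45 → q = 0.71×0.365×0.45 = 0.1166 m³/s
Panel 5-6: Δb = 1.46 m, d̄ = (0.40+0.00)/2 = 0.2, v̄ = (0.43+0.00)/2 = 0.215 → q = 1.46×0.2×0.215 = 0.06278 m³/s
Q = Σ q = 0.5221 m³/s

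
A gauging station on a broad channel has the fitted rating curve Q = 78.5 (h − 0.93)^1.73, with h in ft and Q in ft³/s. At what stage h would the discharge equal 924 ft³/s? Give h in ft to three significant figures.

5.09 ft

h − h₀ = (Q/C)^(1/b) = (924/78.5)^(1/1.73) = 4.159 ft
h = 0.93 + 4.159 = 5.089 ft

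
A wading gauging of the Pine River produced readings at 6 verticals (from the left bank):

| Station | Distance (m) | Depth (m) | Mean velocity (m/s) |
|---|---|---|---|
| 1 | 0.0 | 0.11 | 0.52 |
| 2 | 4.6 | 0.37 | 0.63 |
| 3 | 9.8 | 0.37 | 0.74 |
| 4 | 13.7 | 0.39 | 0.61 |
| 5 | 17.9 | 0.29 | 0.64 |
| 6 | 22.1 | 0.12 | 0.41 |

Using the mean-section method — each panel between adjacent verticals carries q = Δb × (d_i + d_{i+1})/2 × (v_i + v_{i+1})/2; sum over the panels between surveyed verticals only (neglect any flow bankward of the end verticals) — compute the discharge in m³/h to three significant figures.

Panel 1-2: Δb = 4.6 m, d̄ = (0.11+0.37)/2 = 0.24, v̄ = (0.52+0.63)/2 = 0.575 → q = 4.6×0.24×0.575 = 0.6348 m³/s
Panel 2-3: Δb = 5.2 m, d̄ = (0.37+0.37)/2 = 0.37, v̄ = (0.63+0.74)/2 = 0.685 → q = 5.2×0.37×0.685 = 1.318 m³/s
Panel 3-4: Δb = 3.9 m, d̄ = (0.37+0.39)/2 = 0.38, v̄ = (0.74+0.61)/2 = 0.675 → q = 3.9×0.38×0.675 = 1.000 m³/s
Panel 4-5: Δb = 4.2 m, d̄ = (0.39+0.29)/2 = 0.34, v̄ = (0.61+0.64)/2 = 0.625 → q = 4.2×0.34×0.625 = 0.8925 m³/s
Panel 5-6: Δb = 4.2 m, d̄ = (0.29+0.12)/2 = 0.205, v̄ = (0.64+0.41)/2 = 0.525 → q = 4.2×0.205×0.525 = 0.4520 m³/s
Q = Σ q = 4.298 m³/s
= 4.298 × 3600 = 15470 m³/h

15500 m³/h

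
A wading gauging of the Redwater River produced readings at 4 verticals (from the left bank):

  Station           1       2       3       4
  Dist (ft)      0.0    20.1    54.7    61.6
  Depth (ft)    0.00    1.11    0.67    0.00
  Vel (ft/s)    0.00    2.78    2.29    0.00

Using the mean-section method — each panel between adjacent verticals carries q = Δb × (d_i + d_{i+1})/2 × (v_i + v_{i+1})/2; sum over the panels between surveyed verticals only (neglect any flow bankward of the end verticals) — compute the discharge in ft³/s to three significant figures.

96.2 ft³/s

Panel 1-2: Δb = 20.1 ft, d̄ = (0.00+1.11)/2 = 0.555, v̄ = (0.00+2.78)/2 = 1.39 → q = 20.1×0.555×1.39 = 15.51 ft³/s
Panel 2-3: Δb = 34.6 ft, d̄ = (1.11+0.67)/2 = 0.89, v̄ = (2.78+2.29)/2 = 2.535 → q = 34.6×0.89×2.535 = 78.06 ft³/s
Panel 3-4: Δb = 6.9 ft, d̄ = (0.67+0.00)/2 = 0.335, v̄ = (2.29+0.00)/2 = 1.145 → q = 6.9×0.335×1.145 = 2.647 ft³/s
Q = Σ q = 96.22 ft³/s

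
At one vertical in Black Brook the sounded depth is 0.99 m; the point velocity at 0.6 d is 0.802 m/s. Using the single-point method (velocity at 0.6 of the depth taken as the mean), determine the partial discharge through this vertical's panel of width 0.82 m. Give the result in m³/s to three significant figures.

v̄ = v₀.₆ = 0.802 m/s
q = v̄ × d × w = 0.8020 × 0.99 × 0.82 = 0.6511 m³/s

0.651 m³/s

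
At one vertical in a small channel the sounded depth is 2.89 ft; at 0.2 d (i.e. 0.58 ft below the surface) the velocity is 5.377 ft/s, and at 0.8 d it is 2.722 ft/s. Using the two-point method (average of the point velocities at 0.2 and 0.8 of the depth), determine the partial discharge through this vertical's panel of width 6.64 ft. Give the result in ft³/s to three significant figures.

77.7 ft³/s

v̄ = (5.377 + 2.722) / 2 = 4.050 ft/s
q = v̄ × d × w = 4.050 × 2.89 × 6.64 = 77.71 ft³/s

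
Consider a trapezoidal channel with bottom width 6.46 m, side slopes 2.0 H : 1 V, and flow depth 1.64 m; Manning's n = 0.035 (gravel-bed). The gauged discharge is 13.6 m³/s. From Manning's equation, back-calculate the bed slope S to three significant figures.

0.000730

A = (b + z·y)·y = (6.46 + 2.0×1.64)×1.64 = 15.97 m²
P = b + 2y√(1+z²) = 6.46 + 2×1.64×√(1+2.0²) = 13.79 m
R = A/P = 15.97/13.79 = 1.158 m
S = (Q·n / (1·A·R^(2/3)))² = (13.6×0.035 / (1×15.97×1.103))² = 0.0007302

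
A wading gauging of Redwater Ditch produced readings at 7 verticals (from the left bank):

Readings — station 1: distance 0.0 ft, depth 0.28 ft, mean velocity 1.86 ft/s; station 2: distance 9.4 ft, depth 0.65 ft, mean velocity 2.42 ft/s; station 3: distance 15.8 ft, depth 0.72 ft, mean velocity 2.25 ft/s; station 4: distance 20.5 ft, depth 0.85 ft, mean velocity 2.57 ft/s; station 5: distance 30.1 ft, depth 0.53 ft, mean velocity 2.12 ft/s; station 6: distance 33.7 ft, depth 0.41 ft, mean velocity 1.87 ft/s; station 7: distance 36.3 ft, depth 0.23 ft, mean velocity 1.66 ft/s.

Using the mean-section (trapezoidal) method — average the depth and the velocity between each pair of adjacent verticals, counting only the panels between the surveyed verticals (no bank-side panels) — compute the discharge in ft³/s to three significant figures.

Panel 1-2: Δb = 9.4 ft, d̄ = (0.28+0.65)/2 = 0.465, v̄ = (1.86+2.42)/2 = 2.14 → q = 9.4×0.465×2.14 = 9.354 ft³/s
Panel 2-3: Δb = 6.4 ft, d̄ = (0.65+0.72)/2 = 0.685, v̄ = (2.42+2.25)/2 = 2.335 → q = 6.4×0.685×2.335 = 10.24 ft³/s
Panel 3-4: Δb = 4.7 ft, d̄ = (0.72+0.85)/2 = 0.785, v̄ = (2.25+2.57)/2 = 2.41 → q = 4.7×0.785×2.41 = 8.892 ft³/s
Panel 4-5: Δb = 9.6 ft, d̄ = (0.85+0.53)/2 = 0.69, v̄ = (2.57+2.12)/2 = 2.345 → q = 9.6×0.69×2.345 = 15.53 ft³/s
Panel 5-6: Δb = 3.6 ft, d̄ = (0.53+0.41)/2 = 0.47, v̄ = (2.12+1.87)/2 = 1.995 → q = 3.6×0.47×1.995 = 3.376 ft³/s
Panel 6-7: Δb = 2.6 ft, d̄ = (0.41+0.23)/2 = 0.32, v̄ = (1.87+1.66)/2 = 1.765 → q = 2.6×0.32×1.765 = 1.468 ft³/s
Q = Σ q = 48.86 ft³/s

48.9 ft³/s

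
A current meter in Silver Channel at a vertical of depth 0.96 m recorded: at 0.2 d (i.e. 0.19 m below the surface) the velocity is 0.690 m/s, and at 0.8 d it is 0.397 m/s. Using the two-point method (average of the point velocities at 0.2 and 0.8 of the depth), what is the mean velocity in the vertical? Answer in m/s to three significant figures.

0.544 m/s

v̄ = (0.690 + 0.397) / 2 = 0.5435 m/s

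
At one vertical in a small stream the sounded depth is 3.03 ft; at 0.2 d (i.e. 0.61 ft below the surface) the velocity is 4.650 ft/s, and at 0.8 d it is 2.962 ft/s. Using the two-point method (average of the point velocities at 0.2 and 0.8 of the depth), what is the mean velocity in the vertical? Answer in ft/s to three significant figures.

v̄ = (4.650 + 2.962) / 2 = 3.806 ft/s

3.81 ft/s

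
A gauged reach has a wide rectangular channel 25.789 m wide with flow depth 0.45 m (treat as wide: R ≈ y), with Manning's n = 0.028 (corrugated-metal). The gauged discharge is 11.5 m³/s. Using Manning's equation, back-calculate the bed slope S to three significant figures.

A = b·y = 25.789 × 0.45 = 11.61 m²
Wide channel: R ≈ y = 0.45 m
S = (Q·n / (1·A·R^(2/3)))² = (11.5×0.028 / (1×11.61×0.5872))² = 0.002233

0.00223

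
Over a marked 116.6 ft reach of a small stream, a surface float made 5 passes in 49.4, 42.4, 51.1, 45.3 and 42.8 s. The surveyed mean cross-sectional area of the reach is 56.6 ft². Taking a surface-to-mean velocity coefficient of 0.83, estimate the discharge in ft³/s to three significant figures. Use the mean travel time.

t̄ = (49.4 + 42.4 + 51.1 + 45.3 + 42.8) / 5 = 46.2 s
v_surface = L / t̄ = 116.6 / 46.2 = 2.524 ft/s
v_mean = 0.83 × 2.524 = 2.095 ft/s
Q = A × v_mean = 56.6 × 2.095 = 118.6 ft³/s

119 ft³/s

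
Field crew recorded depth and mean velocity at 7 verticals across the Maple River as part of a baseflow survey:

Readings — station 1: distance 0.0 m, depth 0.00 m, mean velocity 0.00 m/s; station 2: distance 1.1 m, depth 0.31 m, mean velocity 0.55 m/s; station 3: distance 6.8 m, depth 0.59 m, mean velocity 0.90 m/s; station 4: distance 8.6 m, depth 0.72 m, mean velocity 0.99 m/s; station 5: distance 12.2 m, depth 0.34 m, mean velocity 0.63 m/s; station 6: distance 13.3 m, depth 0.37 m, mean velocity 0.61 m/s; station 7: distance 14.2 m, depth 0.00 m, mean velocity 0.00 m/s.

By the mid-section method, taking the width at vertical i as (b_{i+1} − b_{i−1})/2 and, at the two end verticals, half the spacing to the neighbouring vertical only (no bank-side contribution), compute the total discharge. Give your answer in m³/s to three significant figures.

5.22 m³/s

w_2 = (6.8 − 0.0)/2 = 3.4 m; q_2 = 0.55 × 0.31 × 3.4 = 0.5797 m³/s
w_3 = (8.6 − 1.1)/2 = 3.75 m; q_3 = 0.90 × 0.59 × 3.75 = 1.991 m³/s
w_4 = (12.2 − 6.8)/2 = 2.7 m; q_4 = 0.99 × 0.72 × 2.7 = 1.925 m³/s
w_5 = (13.3 − 8.6)/2 = 2.35 m; q_5 = 0.63 × 0.34 × 2.35 = 0.5034 m³/s
w_6 = (14.2 − 12.2)/2 = 1 m; q_6 = 0.61 × 0.37 × 1 = 0.2257 m³/s
Stations 1, 7 contribute zero (depth or velocity is 0).
Q = Σ qᵢ = 5.225 m³/s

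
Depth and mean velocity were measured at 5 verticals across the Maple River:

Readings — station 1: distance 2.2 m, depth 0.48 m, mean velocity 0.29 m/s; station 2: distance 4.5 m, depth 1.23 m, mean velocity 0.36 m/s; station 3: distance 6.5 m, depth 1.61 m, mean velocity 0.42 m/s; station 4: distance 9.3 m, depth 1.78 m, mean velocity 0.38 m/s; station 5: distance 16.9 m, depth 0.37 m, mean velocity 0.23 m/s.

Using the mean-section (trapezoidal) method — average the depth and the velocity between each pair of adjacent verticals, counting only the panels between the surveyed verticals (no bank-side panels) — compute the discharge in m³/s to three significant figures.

Panel 1-2: Δb = 2.3 m, d̄ = (0.48+1.23)/2 = 0.855, v̄ = (0.29+0.36)/2 = 0.325 → q = 2.3×0.855×0.325 = 0.6391 m³/s
Panel 2-3: Δb = 2 m, d̄ = (1.23+1.61)/2 = 1.42, v̄ = (0.36+0.42)/2 = 0.39 → q = 2×1.42×0.39 = 1.108 m³/s
Panel 3-4: Δb = 2.8 m, d̄ = (1.61+1.78)/2 = 1.695, v̄ = (0.42+0.38)/2 = 0.4 → q = 2.8×1.695×0.4 = 1.898 m³/s
Panel 4-5: Δb = 7.6 m, d̄ = (1.78+0.37)/2 = 1.075, v̄ = (0.38+0.23)/2 = 0.305 → q = 7.6×1.075×0.305 = 2.492 m³/s
Q = Σ q = 6.137 m³/s

6.14 m³/s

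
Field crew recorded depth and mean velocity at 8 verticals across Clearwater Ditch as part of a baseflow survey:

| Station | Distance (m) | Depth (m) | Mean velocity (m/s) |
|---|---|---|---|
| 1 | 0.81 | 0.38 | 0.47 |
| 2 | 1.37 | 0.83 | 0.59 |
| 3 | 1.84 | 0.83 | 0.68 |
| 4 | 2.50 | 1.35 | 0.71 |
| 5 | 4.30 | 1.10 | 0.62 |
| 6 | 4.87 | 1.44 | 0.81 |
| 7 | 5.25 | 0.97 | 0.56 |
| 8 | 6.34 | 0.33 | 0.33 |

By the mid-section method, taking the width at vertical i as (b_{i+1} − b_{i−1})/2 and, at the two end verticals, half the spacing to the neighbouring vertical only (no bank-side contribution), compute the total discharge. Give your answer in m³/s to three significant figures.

3.62 m³/s

w_1 = (1.37 − 0.81)/2 = 0.28 m; q_1 = 0.47 × 0.38 × 0.28 = 0.05001 m³/s
w_2 = (1.84 − 0.81)/2 = 0.515 m; q_2 = 0.59 × 0.83 × 0.515 = 0.2522 m³/s
w_3 = (2.50 − 1.37)/2 = 0.565 m; q_3 = 0.68 × 0.83 × 0.565 = 0.3189 m³/s
w_4 = (4.30 − 1.84)/2 = 1.23 m; q_4 = 0.71 × 1.35 × 1.23 = 1.179 m³/s
w_5 = (4.87 − 2.50)/2 = 1.185 m; q_5 = 0.62 × 1.10 × 1.185 = 0.8082 m³/s
w_6 = (5.25 − 4.30)/2 = 0.475 m; q_6 = 0.81 × 1.44 × 0.475 = 0.5540 m³/s
w_7 = (6.34 − 4.87)/2 = 0.735 m; q_7 = 0.56 × 0.97 × 0.735 = 0.3993 m³/s
w_8 = (6.34 − 5.25)/2 = 0.545 m; q_8 = 0.33 × 0.33 × 0.545 = 0.05935 m³/s
Q = Σ qᵢ = 3.621 m³/s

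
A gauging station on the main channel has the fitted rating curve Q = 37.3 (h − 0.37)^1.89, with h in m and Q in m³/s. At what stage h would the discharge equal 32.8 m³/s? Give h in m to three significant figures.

h − h₀ = (Q/C)^(1/b) = (32.8/37.3)^(1/1.89) = 0.9342 m
h = 0.37 + 0.9342 = 1.304 m

1.30 m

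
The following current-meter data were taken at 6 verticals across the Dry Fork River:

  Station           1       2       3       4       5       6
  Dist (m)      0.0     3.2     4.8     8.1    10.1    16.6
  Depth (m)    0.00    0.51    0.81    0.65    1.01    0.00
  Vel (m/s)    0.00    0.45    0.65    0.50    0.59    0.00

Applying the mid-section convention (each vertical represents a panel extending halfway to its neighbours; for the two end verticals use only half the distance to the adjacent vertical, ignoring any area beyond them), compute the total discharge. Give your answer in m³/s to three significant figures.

w_2 = (4.8 − 0.0)/2 = 2.4 m; q_2 = 0.45 × 0.51 × 2.4 = 0.5508 m³/s
w_3 = (8.1 − 3.2)/2 = 2.45 m; q_3 = 0.65 × 0.81 × 2.45 = 1.290 m³/s
w_4 = (10.1 − 4.8)/2 = 2.65 m; q_4 = 0.50 × 0.65 × 2.65 = 0.8613 m³/s
w_5 = (16.6 − 8.1)/2 = 4.25 m; q_5 = 0.59 × 1.01 × 4.25 = 2.533 m³/s
Stations 1, 6 contribute zero (depth or velocity is 0).
Q = Σ qᵢ = 5.235 m³/s

5.23 m³/s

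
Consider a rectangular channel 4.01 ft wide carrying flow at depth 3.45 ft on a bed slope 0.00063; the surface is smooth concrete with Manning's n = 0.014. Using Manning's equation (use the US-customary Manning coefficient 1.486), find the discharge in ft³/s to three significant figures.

A = b·y = 4.01 × 3.45 = 13.83 ft²
P = b + 2y = 4.01 + 2×3.45 = 10.91 ft
R = A/P = 13.83/10.91 = 1.268 ft
Q = (1.486/n)·A·R^(2/3)·S^(1/2) = (1.486/0.014) × 13.83 × 1.268^(2/3) × 0.00063^(1/2) = 43.18 ft³/s

43.2 ft³/s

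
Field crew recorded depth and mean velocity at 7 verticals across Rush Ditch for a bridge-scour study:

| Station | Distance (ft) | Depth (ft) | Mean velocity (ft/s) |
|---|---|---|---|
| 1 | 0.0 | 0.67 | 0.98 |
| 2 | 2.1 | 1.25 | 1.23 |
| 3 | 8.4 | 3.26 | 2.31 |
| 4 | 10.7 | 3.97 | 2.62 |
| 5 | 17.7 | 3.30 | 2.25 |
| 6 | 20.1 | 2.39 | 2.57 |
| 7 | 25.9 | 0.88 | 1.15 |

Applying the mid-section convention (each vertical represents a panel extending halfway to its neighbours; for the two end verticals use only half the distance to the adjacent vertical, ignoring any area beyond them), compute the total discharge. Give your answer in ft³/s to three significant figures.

151 ft³/s

w_1 = (2.1 − 0.0)/2 = 1.05 ft; q_1 = 0.98 × 0.67 × 1.05 = 0.6894 ft³/s
w_2 = (8.4 − 0.0)/2 = 4.2 ft; q_2 = 1.23 × 1.25 × 4.2 = 6.458 ft³/s
w_3 = (10.7 − 2.1)/2 = 4.3 ft; q_3 = 2.31 × 3.26 × 4.3 = 32.38 ft³/s
w_4 = (17.7 − 8.4)/2 = 4.65 ft; q_4 = 2.62 × 3.97 × 4.65 = 48.37 ft³/s
w_5 = (20.1 − 10.7)/2 = 4.7 ft; q_5 = 2.25 × 3.30 × 4.7 = 34.90 ft³/s
w_6 = (25.9 − 17.7)/2 = 4.1 ft; q_6 = 2.57 × 2.39 × 4.1 = 25.18 ft³/s
w_7 = (25.9 − 20.1)/2 = 2.9 ft; q_7 = 1.15 × 0.88 × 2.9 = 2.935 ft³/s
Q = Σ qᵢ = 150.9 ft³/s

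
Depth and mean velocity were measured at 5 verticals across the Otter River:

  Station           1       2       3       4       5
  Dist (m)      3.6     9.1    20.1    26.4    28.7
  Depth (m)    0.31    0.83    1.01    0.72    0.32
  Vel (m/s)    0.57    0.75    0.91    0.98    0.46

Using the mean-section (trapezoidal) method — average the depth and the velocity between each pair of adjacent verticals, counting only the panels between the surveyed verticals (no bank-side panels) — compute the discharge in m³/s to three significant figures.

Panel 1-2: Δb = 5.5 m, d̄ = (0.31+0.83)/2 = 0.57, v̄ = (0.57+0.75)/2 = 0.66 → q = 5.5×0.57×0.66 = 2.069 m³/s
Panel 2-3: Δb = 11 m, d̄ = (0.83+1.01)/2 = 0.92, v̄ = (0.75+0.91)/2 = 0.83 → q = 11×0.92×0.83 = 8.400 m³/s
Panel 3-4: Δb = 6.3 m, d̄ = (1.01+0.72)/2 = 0.865, v̄ = (0.91+0.98)/2 = 0.945 → q = 6.3×0.865×0.945 = 5.150 m³/s
Panel 4-5: Δb = 2.3 m, d̄ = (0.72+0.32)/2 = 0.52, v̄ = (0.98+0.46)/2 = 0.72 → q = 2.3×0.52×0.72 = 0.8611 m³/s
Q = Σ q = 16.48 m³/s

16.5 m³/s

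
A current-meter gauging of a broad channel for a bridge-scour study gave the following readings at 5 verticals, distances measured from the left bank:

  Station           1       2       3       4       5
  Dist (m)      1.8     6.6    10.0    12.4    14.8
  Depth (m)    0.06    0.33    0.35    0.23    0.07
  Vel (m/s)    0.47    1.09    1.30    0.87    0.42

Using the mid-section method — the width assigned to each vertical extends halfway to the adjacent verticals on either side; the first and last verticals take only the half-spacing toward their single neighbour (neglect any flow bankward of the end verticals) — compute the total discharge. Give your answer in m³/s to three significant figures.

w_1 = (6.6 − 1.8)/2 = 2.4 m; q_1 = 0.47 × 0.06 × 2.4 = 0.06768 m³/s
w_2 = (10.0 − 1.8)/2 = 4.1 m; q_2 = 1.09 × 0.33 × 4.1 = 1.475 m³/s
w_3 = (12.4 − 6.6)/2 = 2.9 m; q_3 = 1.30 × 0.35 × 2.9 = 1.320 m³/s
w_4 = (14.8 − 10.0)/2 = 2.4 m; q_4 = 0.87 × 0.23 × 2.4 = 0.4802 m³/s
w_5 = (14.8 − 12.4)/2 = 1.2 m; q_5 = 0.42 × 0.07 × 1.2 = 0.03528 m³/s
Q = Σ qᵢ = 3.377 m³/s

3.38 m³/s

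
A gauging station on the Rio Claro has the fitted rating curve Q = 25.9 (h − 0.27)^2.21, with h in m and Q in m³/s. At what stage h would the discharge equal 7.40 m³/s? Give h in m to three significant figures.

h − h₀ = (Q/C)^(1/b) = (7.40/25.9)^(1/2.21) = 0.5673 m
h = 0.27 + 0.5673 = 0.8373 m

0.837 m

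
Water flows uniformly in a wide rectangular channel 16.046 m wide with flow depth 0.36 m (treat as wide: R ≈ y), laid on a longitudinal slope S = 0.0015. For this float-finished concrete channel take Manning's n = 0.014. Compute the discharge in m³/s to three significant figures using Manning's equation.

8.09 m³/s

A = b·y = 16.046 × 0.36 = 5.777 m²
Wide channel: R ≈ y = 0.36 m
Q = (1/n)·A·R^(2/3)·S^(1/2) = (1/0.014) × 5.777 × 0.3600^(2/3) × 0.0015^(1/2) = 8.087 m³/s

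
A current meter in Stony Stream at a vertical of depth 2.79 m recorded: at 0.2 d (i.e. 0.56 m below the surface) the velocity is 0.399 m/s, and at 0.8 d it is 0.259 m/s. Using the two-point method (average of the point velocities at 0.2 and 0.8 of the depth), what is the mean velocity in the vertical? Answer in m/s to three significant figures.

0.329 m/s

v̄ = (0.399 + 0.259) / 2 = 0.3290 m/s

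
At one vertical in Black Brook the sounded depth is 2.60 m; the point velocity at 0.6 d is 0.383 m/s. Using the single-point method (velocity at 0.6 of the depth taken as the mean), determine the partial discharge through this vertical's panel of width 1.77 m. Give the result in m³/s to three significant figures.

v̄ = v₀.₆ = 0.383 m/s
q = v̄ × d × w = 0.3830 × 2.60 × 1.77 = 1.763 m³/s

1.76 m³/s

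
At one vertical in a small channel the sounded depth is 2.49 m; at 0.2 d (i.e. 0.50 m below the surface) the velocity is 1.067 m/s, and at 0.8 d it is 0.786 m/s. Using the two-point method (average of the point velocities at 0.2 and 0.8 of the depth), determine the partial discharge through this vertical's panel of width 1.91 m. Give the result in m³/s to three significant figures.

v̄ = (1.067 + 0.786) / 2 = 0.9265 m/s
q = v̄ × d × w = 0.9265 × 2.49 × 1.91 = 4.406 m³/s

4.41 m³/s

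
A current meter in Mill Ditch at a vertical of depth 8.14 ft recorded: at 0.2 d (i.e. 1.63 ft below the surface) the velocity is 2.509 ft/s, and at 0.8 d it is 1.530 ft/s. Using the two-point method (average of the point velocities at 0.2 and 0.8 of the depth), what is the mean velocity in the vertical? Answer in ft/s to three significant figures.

v̄ = (2.509 + 1.530) / 2 = 2.020 ft/s

2.02 ft/s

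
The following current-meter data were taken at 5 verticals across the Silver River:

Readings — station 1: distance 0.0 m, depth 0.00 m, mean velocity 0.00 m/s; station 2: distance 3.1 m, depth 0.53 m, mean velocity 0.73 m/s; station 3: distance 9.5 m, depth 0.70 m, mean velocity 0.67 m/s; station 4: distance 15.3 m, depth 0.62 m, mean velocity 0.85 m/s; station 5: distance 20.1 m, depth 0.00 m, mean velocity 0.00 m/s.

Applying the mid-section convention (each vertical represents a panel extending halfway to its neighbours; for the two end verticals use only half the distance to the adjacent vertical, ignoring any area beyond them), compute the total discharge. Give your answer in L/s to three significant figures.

w_2 = (9.5 − 0.0)/2 = 4.75 m; q_2 = 0.73 × 0.53 × 4.75 = 1.838 m³/s
w_3 = (15.3 − 3.1)/2 = 6.1 m; q_3 = 0.67 × 0.70 × 6.1 = 2.861 m³/s
w_4 = (20.1 − 9.5)/2 = 5.3 m; q_4 = 0.85 × 0.62 × 5.3 = 2.793 m³/s
Stations 1, 5 contribute zero (depth or velocity is 0).
Q = Σ qᵢ = 7.492 m³/s
= 7.492 × 1000 = 7492 L/s

7490 L/s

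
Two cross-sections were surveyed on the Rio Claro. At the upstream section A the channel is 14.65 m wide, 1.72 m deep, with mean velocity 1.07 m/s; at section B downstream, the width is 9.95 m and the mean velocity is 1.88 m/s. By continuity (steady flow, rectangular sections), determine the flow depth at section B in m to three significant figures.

1.44 m

Q = A₁V₁ = (14.65×1.72) × 1.07 = 26.96 m³/s
d₂ = Q/(b₂ V₂) = 26.96/(9.95×1.88) = 1.441 m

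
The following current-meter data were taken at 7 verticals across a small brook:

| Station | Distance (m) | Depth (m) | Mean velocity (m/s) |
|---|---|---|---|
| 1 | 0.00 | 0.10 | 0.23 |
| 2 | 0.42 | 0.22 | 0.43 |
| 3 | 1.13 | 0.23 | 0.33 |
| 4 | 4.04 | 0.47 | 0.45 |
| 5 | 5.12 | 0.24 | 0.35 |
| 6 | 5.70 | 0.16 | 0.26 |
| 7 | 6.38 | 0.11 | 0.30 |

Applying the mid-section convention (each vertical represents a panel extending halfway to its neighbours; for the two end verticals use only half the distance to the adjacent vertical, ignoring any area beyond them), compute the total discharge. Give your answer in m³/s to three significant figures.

w_1 = (0.42 − 0.00)/2 = 0.21 m; q_1 = 0.23 × 0.10 × 0.21 = 0.004830 m³/s
w_2 = (1.13 − 0.00)/2 = 0.565 m; q_2 = 0.43 × 0.22 × 0.565 = 0.05345 m³/s
w_3 = (4.04 − 0.42)/2 = 1.81 m; q_3 = 0.33 × 0.23 × 1.81 = 0.1374 m³/s
w_4 = (5.12 − 1.13)/2 = 1.995 m; q_4 = 0.45 × 0.47 × 1.995 = 0.4219 m³/s
w_5 = (5.70 − 4.04)/2 = 0.83 m; q_5 = 0.35 × 0.24 × 0.83 = 0.06972 m³/s
w_6 = (6.38 − 5.12)/2 = 0.63 m; q_6 = 0.26 × 0.16 × 0.63 = 0.02621 m³/s
w_7 = (6.38 − 5.70)/2 = 0.34 m; q_7 = 0.30 × 0.11 × 0.34 = 0.01122 m³/s
Q = Σ qᵢ = 0.7247 m³/s

0.725 m³/s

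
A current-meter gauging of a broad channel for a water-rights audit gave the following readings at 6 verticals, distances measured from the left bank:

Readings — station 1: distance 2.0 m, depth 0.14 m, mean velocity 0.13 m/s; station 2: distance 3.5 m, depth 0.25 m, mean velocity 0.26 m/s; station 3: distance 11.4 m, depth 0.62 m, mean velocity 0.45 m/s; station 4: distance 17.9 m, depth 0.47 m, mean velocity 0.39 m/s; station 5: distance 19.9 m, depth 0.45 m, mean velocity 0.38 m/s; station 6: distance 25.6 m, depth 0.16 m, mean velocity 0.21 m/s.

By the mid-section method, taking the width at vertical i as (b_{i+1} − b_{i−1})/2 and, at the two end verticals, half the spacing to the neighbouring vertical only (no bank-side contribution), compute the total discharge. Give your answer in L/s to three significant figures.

3860 L/s

w_1 = (3.5 − 2.0)/2 = 0.75 m; q_1 = 0.13 × 0.14 × 0.75 = 0.01365 m³/s
w_2 = (11.4 − 2.0)/2 = 4.7 m; q_2 = 0.26 × 0.25 × 4.7 = 0.3055 m³/s
w_3 = (17.9 − 3.5)/2 = 7.2 m; q_3 = 0.45 × 0.62 × 7.2 = 2.009 m³/s
w_4 = (19.9 − 11.4)/2 = 4.25 m; q_4 = 0.39 × 0.47 × 4.25 = 0.7790 m³/s
w_5 = (25.6 − 17.9)/2 = 3.85 m; q_5 = 0.38 × 0.45 × 3.85 = 0.6584 m³/s
w_6 = (25.6 − 19.9)/2 = 2.85 m; q_6 = 0.21 × 0.16 × 2.85 = 0.09576 m³/s
Q = Σ qᵢ = 3.861 m³/s
= 3.861 × 1000 = 3861 L/s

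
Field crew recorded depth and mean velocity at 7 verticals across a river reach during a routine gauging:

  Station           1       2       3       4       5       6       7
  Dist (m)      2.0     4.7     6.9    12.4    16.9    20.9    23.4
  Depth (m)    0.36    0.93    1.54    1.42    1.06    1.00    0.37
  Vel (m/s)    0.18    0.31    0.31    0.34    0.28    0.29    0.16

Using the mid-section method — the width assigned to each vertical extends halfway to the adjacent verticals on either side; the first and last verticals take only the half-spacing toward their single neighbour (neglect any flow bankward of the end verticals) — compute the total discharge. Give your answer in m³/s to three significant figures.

w_1 = (4.7 − 2.0)/2 = 1.35 m; q_1 = 0.18 × 0.36 × 1.35 = 0.08748 m³/s
w_2 = (6.9 − 2.0)/2 = 2.45 m; q_2 = 0.31 × 0.93 × 2.45 = 0.7063 m³/s
w_3 = (12.4 − 4.7)/2 = 3.85 m; q_3 = 0.31 × 1.54 × 3.85 = 1.838 m³/s
w_4 = (16.9 − 6.9)/2 = 5 m; q_4 = 0.34 × 1.42 × 5 = 2.414 m³/s
w_5 = (20.9 − 12.4)/2 = 4.25 m; q_5 = 0.28 × 1.06 × 4.25 = 1.261 m³/s
w_6 = (23.4 − 16.9)/2 = 3.25 m; q_6 = 0.29 × 1.00 × 3.25 = 0.9425 m³/s
w_7 = (23.4 − 20.9)/2 = 1.25 m; q_7 = 0.16 × 0.37 × 1.25 = 0.07400 m³/s
Q = Σ qᵢ = 7.324 m³/s

7.32 m³/s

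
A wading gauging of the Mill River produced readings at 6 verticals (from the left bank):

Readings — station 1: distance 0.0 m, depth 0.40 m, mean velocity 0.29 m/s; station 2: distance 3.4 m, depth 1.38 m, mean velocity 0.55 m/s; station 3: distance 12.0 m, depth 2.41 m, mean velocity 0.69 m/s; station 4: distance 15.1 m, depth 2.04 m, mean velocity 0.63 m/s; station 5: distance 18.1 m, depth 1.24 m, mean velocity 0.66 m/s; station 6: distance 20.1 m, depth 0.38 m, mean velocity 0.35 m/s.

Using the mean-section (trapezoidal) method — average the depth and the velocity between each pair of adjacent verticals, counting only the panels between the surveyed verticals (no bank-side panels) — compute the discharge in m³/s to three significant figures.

Panel 1-2: Δb = 3.4 m, d̄ = (0.40+1.38)/2 = 0.89, v̄ = (0.29+0.55)/2 = 0.42 → q = 3.4×0.89×0.42 = 1.271 m³/s
Panel 2-3: Δb = 8.6 m, d̄ = (1.38+2.41)/2 = 1.895, v̄ = (0.55+0.69)/2 = 0.62 → q = 8.6×1.895×0.62 = 10.10 m³/s
Panel 3-4: Δb = 3.1 m, d̄ = (2.41+2.04)/2 = 2.225, v̄ = (0.69+0.63)/2 = 0.66 → q = 3.1×2.225×0.66 = 4.552 m³/s
Panel 4-5: Δb = 3 m, d̄ = (2.04+1.24)/2 = 1.64, v̄ = (0.63+0.66)/2 = 0.645 → q = 3×1.64×0.645 = 3.173 m³/s
Panel 5-6: Δb = 2 m, d̄ = (1.24+0.38)/2 = 0.81, v̄ = (0.66+0.35)/2 = 0.505 → q = 2×0.81×0.505 = 0.8181 m³/s
Q = Σ q = 19.92 m³/s

19.9 m³/s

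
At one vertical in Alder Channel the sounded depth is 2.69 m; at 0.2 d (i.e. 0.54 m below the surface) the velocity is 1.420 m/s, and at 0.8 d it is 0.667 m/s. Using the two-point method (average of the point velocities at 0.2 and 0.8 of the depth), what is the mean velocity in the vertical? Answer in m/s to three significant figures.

v̄ = (1.420 + 0.667) / 2 = 1.044 m/s

1.04 m/s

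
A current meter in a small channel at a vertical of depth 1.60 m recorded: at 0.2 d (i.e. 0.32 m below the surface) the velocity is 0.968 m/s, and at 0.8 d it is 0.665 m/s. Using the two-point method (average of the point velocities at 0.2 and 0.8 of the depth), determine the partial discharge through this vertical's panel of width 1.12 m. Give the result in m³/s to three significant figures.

1.46 m³/s

v̄ = (0.968 + 0.665) / 2 = 0.8165 m/s
q = v̄ × d × w = 0.8165 × 1.60 × 1.12 = 1.463 m³/s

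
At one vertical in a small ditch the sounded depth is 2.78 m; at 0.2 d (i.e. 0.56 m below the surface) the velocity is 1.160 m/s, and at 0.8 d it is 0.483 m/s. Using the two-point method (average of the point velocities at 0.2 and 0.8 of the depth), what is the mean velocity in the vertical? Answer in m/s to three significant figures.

v̄ = (1.160 + 0.483) / 2 = 0.8215 m/s

0.822 m/s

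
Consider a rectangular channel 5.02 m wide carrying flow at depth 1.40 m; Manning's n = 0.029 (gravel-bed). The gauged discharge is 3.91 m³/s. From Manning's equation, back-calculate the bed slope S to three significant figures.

A = b·y = 5.02 × 1.40 = 7.028 m²
P = b + 2y = 5.02 + 2×1.40 = 7.820 m
R = A/P = 7.028/7.820 = 0.8987 m
S = (Q·n / (1·A·R^(2/3)))² = (3.91×0.029 / (1×7.028×0.9313))² = 0.0003001

0.000300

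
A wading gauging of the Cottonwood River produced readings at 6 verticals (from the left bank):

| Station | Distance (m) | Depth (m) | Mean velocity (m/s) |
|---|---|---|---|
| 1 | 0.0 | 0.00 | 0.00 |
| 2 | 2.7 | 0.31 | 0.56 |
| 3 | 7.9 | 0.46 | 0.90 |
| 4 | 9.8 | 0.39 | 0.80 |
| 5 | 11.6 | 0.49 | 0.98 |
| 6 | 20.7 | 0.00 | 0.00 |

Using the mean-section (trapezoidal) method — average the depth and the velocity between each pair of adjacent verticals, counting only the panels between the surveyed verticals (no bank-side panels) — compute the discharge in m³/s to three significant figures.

4.06 m³/s

Panel 1-2: Δb = 2.7 m, d̄ = (0.00+0.31)/2 = 0.155, v̄ = (0.00+0.56)/2 = 0.28 → q = 2.7×0.155×0.28 = 0.1172 m³/s
Panel 2-3: Δb = 5.2 m, d̄ = (0.31+0.46)/2 = 0.385, v̄ = (0.56+0.90)/2 = 0.73 → q = 5.2×0.385×0.73 = 1.461 m³/s
Panel 3-4: Δb = 1.9 m, d̄ = (0.46+0.39)/2 = 0.425, v̄ = (0.90+0.80)/2 = 0.85 → q = 1.9×0.425×0.85 = 0.6864 m³/s
Panel 4-5: Δb = 1.8 m, d̄ = (0.39+0.49)/2 = 0.44, v̄ = (0.80+0.98)/2 = 0.89 → q = 1.8×0.44×0.89 = 0.7049 m³/s
Panel 5-6: Δb = 9.1 m, d̄ = (0.49+0.00)/2 = 0.245, v̄ = (0.98+0.00)/2 = 0.49 → q = 9.1×0.245×0.49 = 1.092 m³/s
Q = Σ q = 4.062 m³/s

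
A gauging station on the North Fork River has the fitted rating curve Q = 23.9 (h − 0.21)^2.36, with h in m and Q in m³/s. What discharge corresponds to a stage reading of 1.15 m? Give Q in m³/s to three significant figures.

Q = 23.9 × (1.15 − 0.21)^2.36 = 23.9 × 0.94^2.36 = 20.65 m³/s

20.7 m³/s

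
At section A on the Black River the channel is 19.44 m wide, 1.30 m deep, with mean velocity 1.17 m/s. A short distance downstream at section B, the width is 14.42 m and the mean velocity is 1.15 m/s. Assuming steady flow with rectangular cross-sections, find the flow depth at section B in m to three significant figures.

Q = A₁V₁ = (19.44×1.30) × 1.17 = 29.57 m³/s
d₂ = Q/(b₂ V₂) = 29.57/(14.42×1.15) = 1.783 m

1.78 m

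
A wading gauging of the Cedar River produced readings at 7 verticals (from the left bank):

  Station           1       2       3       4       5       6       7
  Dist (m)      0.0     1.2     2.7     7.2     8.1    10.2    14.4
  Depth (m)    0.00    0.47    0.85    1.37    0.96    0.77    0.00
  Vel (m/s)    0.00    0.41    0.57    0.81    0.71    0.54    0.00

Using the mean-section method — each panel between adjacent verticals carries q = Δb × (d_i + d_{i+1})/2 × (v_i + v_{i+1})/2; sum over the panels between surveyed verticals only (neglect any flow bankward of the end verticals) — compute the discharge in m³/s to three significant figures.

Panel 1-2: Δb = 1.2 m, d̄ = (0.00+0.47)/2 = 0.235, v̄ = (0.00+0.41)/2 = 0.205 → q = 1.2×0.235×0.205 = 0.05781 m³/s
Panel 2-3: Δb = 1.5 m, d̄ = (0.47+0.85)/2 = 0.66, v̄ = (0.41+0.57)/2 = 0.49 → q = 1.5×0.66×0.49 = 0.4851 m³/s
Panel 3-4: Δb = 4.5 m, d̄ = (0.85+1.37)/2 = 1.11, v̄ = (0.57+0.81)/2 = 0.69 → q = 4.5×1.11×0.69 = 3.447 m³/s
Panel 4-5: Δb = 0.9 m, d̄ = (1.37+0.96)/2 = 1.165, v̄ = (0.81+0.71)/2 = 0.76 → q = 0.9×1.165×0.76 = 0.7969 m³/s
Panel 5-6: Δb = 2.1 m, d̄ = (0.96+0.77)/2 = 0.865, v̄ = (0.71+0.54)/2 = 0.625 → q = 2.1×0.865×0.625 = 1.135 m³/s
Panel 6-7: Δb = 4.2 m, d̄ = (0.77+0.00)/2 = 0.385, v̄ = (0.54+0.00)/2 = 0.27 → q = 4.2×0.385×0.27 = 0.4366 m³/s
Q = Σ q = 6.358 m³/s

6.36 m³/s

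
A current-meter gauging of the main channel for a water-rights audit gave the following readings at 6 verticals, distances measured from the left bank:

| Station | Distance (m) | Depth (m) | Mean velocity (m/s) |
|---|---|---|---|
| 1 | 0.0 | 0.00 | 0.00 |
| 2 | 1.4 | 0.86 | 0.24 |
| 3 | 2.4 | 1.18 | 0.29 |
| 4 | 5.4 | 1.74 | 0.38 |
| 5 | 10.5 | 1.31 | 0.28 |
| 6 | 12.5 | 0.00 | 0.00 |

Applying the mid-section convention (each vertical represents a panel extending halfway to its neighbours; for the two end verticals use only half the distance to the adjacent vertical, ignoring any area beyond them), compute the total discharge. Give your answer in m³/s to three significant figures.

w_2 = (2.4 − 0.0)/2 = 1.2 m; q_2 = 0.24 × 0.86 × 1.2 = 0.2477 m³/s
w_3 = (5.4 − 1.4)/2 = 2 m; q_3 = 0.29 × 1.18 × 2 = 0.6844 m³/s
w_4 = (10.5 − 2.4)/2 = 4.05 m; q_4 = 0.38 × 1.74 × 4.05 = 2.678 m³/s
w_5 = (12.5 − 5.4)/2 = 3.55 m; q_5 = 0.28 × 1.31 × 3.55 = 1.302 m³/s
Stations 1, 6 contribute zero (depth or velocity is 0).
Q = Σ qᵢ = 4.912 m³/s

4.91 m³/s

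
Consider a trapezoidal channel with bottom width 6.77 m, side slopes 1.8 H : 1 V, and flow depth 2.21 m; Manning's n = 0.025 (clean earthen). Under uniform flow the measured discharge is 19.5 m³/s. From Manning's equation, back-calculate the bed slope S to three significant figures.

A = (b + z·y)·y = (6.77 + 1.8×2.21)×2.21 = 23.75 m²
P = b + 2y√(1+z²) = 6.77 + 2×2.21×√(1+1.8²) = 15.87 m
R = A/P = 23.75/15.87 = 1.497 m
S = (Q·n / (1·A·R^(2/3)))² = (19.5×0.025 / (1×23.75×1.308))² = 0.0002461

0.000246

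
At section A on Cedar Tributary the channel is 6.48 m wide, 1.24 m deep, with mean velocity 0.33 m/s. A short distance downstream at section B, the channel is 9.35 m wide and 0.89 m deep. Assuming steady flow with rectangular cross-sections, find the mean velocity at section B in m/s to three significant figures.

0.319 m/s

Q = A₁V₁ = (6.48×1.24) × 0.33 = 2.652 m³/s
A₂ = 9.35 × 0.89 = 8.322 m²
V₂ = Q/A₂ = 2.652/8.322 = 0.3186 m/s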